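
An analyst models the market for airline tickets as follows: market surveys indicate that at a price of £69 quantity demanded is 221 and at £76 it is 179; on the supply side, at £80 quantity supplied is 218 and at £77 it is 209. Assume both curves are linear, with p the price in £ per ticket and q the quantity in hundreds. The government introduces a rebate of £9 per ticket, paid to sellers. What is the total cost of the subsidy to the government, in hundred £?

Government outlay = £1935 hundred.

Demand slope: (179 − 221)/(76 − 69) = -6, so qd = 635 − 6p.
Supply slope: (209 − 218)/(77 − 80) = 3, so qs = 3p − 22.
Without the subsidy, 635 − 6p = 3p − 22 gives 9p = 657, so p* = £73 and q* = 197.
With a per-unit subsidy paid to sellers, each receives p + 9 per unit sold, so supply becomes qs = 3(p + 9) − 22.
Solving gives q = 215 with consumers paying £70 and sellers receiving £79 (the £9 wedge).
Outlay = t · Q = 9 · 215 = £1935.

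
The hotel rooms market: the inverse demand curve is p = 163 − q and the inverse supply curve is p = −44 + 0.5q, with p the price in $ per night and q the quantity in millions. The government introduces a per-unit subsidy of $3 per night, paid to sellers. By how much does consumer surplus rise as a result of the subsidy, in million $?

Rewrite in direct form: qd = 163 − p and qs = 2p + 88.
Before the subsidy: set 163 − p = 2p + 88 → p* = $25, q* = 138.
With a per-unit subsidy paid to sellers, each receives p + 3 per unit sold, so supply becomes qs = 2(p + 3) + 88.
New equilibrium: consumers pay $23, sellers receive $26, q = 140. (Wedge: pb − ps = −3.)
ΔCS is the trapezoid between Q = 140 and Q = 138 of height $2: ½ · (138 + 140) · 2 = $278.

Consumer surplus rises by $278 million.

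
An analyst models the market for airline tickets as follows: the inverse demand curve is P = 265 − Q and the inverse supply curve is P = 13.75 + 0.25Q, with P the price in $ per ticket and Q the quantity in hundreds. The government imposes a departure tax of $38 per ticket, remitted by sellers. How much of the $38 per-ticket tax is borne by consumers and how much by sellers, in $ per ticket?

Consumers bear $30.4 per ticket; sellers bear $7.6 per ticket.

Inverting to Q(P) form: Qd = 265 − P; Qs = 4P − 55.
Without the tax, 265 − P = 4P − 55 gives 5P = 320, so P* = $64 and Q* = 201.
With the tax collected from sellers, supply shifts: Qs = 4(P − 38) − 55.
Solving gives Q = 170.6 with consumers paying $94.4 and sellers receiving $56.4 (the $38 wedge).
Burden on consumers: $30.4; on sellers: $7.6. (They sum to $38.)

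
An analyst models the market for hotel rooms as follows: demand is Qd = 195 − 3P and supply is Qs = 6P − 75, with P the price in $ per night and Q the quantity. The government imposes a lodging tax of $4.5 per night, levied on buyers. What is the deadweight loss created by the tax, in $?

Without the tax, 195 − 3P = 6P − 75 gives 9P = 270, so P* = $30 and Q* = 105.
With the tax collected from buyers, demand (in seller-price terms) shifts: Qd = 195 − 3(P + 4.5).
New equilibrium: buyers pay $33, producers receive $28.5, Q = 96. (Wedge: Pb − Ps = 4.5.)
Quantity falls by |ΔQ| = |105 − 96| = 9.
DWL = ½ · t · |ΔQ| = ½ · 4.5 · 9 = $20.25.

Deadweight loss = $20.25.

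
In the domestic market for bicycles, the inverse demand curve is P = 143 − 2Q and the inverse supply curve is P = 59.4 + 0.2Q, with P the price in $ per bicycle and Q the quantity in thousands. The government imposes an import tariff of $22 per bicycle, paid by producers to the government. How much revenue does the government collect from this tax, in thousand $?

Inverting to Q(P) form: Qd = 71.5 − 0.5P; Qs = 5P − 297.
Without the tax, 71.5 − 0.5P = 5P − 297 gives 5.5P = 368.5, so P* = $67 and Q* = 38.
With the tax collected from producers, supply shifts: Qs = 5(P − 22) − 297.
New equilibrium: consumers pay $87, producers receive $65, Q = 28. (Wedge: Pb − Ps = 22.)
Revenue = t · Q = 22 · 28 = $616.

Tax revenue = $616 thousand.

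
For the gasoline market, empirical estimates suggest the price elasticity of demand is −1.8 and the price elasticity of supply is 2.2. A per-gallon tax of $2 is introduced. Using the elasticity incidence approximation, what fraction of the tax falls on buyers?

Buyers' share ≈ 0.55.

Incidence ratio: buyers' share ≈ εs / (εs + |εd|) = 2.2 / (2.2 + 1.8) = 0.55.
Supply is the more elastic side, so buyers bear the larger share.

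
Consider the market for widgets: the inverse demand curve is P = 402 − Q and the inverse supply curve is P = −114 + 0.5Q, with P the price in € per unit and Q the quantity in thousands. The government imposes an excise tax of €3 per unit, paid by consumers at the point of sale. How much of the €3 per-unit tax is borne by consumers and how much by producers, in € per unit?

Rewrite in direct form: Qd = 402 − P and Qs = 2P + 228.
Without the tax, 402 − P = 2P + 228 gives 3P = 174, so P* = €58 and Q* = 344.
With the tax collected from consumers, demand (in seller-price terms) shifts: Qd = 402 − (P + 3).
Solving gives Q = 342 with consumers paying €60 and producers receiving €57 (the €3 wedge).
Burden on consumers: €2; on producers: €1. (They sum to €3.)

Consumers bear €2 per unit; producers bear €1 per unit.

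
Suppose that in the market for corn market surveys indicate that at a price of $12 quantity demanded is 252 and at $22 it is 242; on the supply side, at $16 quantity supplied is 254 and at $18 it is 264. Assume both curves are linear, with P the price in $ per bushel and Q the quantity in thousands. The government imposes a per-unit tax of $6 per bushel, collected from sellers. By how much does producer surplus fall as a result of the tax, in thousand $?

Producer surplus falls by $246.5 thousand.

Demand slope: (242 − 252)/(22 − 12) = -1, so Qd = 264 − P.
Supply slope: (264 − 254)/(18 − 16) = 5, so Qs = 5P + 174.
Without the tax, 264 − P = 5P + 174 gives 6P = 90, so P* = $15 and Q* = 249.
With the tax collected from sellers, supply shifts: Qs = 5(P − 6) + 174.
New equilibrium: consumers pay $20, sellers receive $14, Q = 244. (Wedge: Pb − Ps = 6.)
ΔPS is the trapezoid between Q = 244 and Q = 249 of height $1: ½ · (249 + 244) · 1 = $246.5.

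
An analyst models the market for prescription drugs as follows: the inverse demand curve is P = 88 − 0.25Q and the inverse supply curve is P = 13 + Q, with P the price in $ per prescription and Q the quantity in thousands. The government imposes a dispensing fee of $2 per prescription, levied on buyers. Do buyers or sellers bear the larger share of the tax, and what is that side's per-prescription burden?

Sellers bear the larger share: $1.6 per prescription.

Rewrite in direct form: Qd = 352 − 4P and Qs = P − 13.
Without the tax, 352 − 4P = P − 13 gives 5P = 365, so P* = $73 and Q* = 60.
With the tax collected from buyers, demand (in seller-price terms) shifts: Qd = 352 − 4(P + 2).
New equilibrium: buyers pay $73.4, sellers receive $71.4, Q = 58.4. (Wedge: Pb − Ps = 2.)
Per-prescription burden: buyers $0.4, sellers $1.6.
Sellers take the larger share because supply is less price-elastic here (demand slope 4 vs supply slope 1).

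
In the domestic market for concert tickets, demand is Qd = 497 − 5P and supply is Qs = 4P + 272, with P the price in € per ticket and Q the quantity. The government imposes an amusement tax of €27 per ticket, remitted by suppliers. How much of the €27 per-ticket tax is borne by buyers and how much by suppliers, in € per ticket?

Before the tax: set 497 − 5P = 4P + 272 → P* = €25, Q* = 372.
With the tax collected from suppliers, supply shifts: Qs = 4(P − 27) + 272.
Solving gives Q = 312 with buyers paying €37 and suppliers receiving €10 (the €27 wedge).
Burden on buyers: €12; on suppliers: €15. (They sum to €27.)

Buyers bear €12 per ticket; suppliers bear €15 per ticket.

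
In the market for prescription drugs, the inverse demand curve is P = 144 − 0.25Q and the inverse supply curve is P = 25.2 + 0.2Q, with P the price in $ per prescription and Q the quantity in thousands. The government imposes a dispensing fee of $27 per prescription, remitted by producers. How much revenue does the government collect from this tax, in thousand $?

Tax revenue = $5508 thousand.

Rewrite in direct form: Qd = 576 − 4P and Qs = 5P − 126.
Before the tax: set 576 − 4P = 5P − 126 → P* = $78, Q* = 264.
With the tax collected from producers, supply shifts: Qs = 5(P − 27) − 126.
Solving gives Q = 204 with consumers paying $93 and producers receiving $66 (the $27 wedge).
Revenue = t · Q = 27 · 204 = $5508.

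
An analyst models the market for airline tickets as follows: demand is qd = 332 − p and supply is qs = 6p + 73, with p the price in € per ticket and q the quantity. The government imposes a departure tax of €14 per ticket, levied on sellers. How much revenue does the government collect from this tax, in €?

Tax revenue = €3962.

Without the tax, 332 − p = 6p + 73 gives 7p = 259, so p* = €37 and q* = 295.
With the tax collected from sellers, supply shifts: qs = 6(p − 14) + 73.
Solving gives q = 283 with consumers paying €49 and sellers receiving €35 (the €14 wedge).
Revenue = t · Q = 14 · 283 = €3962.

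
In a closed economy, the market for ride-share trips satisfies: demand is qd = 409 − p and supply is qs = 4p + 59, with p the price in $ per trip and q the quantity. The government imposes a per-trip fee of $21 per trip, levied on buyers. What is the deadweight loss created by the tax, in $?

Without the tax, 409 − p = 4p + 59 gives 5p = 350, so p* = $70 and q* = 339.
With the tax collected from buyers, demand (in seller-price terms) shifts: qd = 409 − (p + 21).
Solving gives q = 322.2 with buyers paying $86.8 and producers receiving $65.8 (the $21 wedge).
Quantity falls by |ΔQ| = |339 − 322.2| = 16.8.
DWL = ½ · t · |ΔQ| = ½ · 21 · 16.8 = $176.4.

Deadweight loss = $176.4.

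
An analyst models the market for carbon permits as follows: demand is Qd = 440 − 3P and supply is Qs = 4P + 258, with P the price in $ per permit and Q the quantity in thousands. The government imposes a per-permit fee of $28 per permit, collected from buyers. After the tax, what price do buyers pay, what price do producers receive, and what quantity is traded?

Buyers pay $42; producers receive $14; quantity = 314.

Before the tax: set 440 − 3P = 4P + 258 → P* = $26, Q* = 362.
With the tax collected from buyers, demand (in seller-price terms) shifts: Qd = 440 − 3(P + 28).
New equilibrium: buyers pay $42, producers receive $14, Q = 314. (Wedge: Pb − Ps = 28.)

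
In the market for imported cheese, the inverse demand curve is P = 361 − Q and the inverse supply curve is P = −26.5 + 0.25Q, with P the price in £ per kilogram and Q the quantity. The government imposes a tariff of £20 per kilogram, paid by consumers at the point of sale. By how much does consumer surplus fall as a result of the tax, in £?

Consumer surplus falls by £4832.

Inverting to Q(P) form: Qd = 361 − P; Qs = 4P + 106.
Without the tax, 361 − P = 4P + 106 gives 5P = 255, so P* = £51 and Q* = 310.
With the tax collected from consumers, demand (in seller-price terms) shifts: Qd = 361 − (P + 20).
Solving gives Q = 294 with consumers paying £67 and producers receiving £47 (the £20 wedge).
ΔCS is the trapezoid between Q = 294 and Q = 310 of height £16: ½ · (310 + 294) · 16 = £4832.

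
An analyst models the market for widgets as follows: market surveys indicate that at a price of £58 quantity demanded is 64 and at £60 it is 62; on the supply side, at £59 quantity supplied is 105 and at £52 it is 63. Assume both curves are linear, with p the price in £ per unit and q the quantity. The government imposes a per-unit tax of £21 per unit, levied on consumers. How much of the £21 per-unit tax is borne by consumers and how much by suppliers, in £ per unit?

Demand slope: (62 − 64)/(60 − 58) = -1, so qd = 122 − p.
Supply slope: (63 − 105)/(52 − 59) = 6, so qs = 6p − 249.
Before the tax: set 122 − p = 6p − 249 → p* = £53, q* = 69.
With the tax collected from consumers, demand (in seller-price terms) shifts: qd = 122 − (p + 21).
New equilibrium: consumers pay £71, suppliers receive £50, q = 51. (Wedge: pb − ps = 21.)
Burden on consumers: £18; on suppliers: £3. (They sum to £21.)
The less price-elastic side of the market bears the larger share of a per-unit tax.

Consumers bear £18 per unit; suppliers bear £3 per unit.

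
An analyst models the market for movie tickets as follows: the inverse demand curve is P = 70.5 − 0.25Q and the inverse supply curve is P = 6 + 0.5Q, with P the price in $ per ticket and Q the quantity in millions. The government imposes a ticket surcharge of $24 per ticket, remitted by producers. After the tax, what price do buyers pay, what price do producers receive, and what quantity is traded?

Buyers pay $57; producers receive $33; quantity = 54.

Inverting to Q(P) form: Qd = 282 − 4P; Qs = 2P − 12.
Before the tax: set 282 − 4P = 2P − 12 → P* = $49, Q* = 86.
With the tax collected from producers, supply shifts: Qs = 2(P − 24) − 12.
Solving gives Q = 54 with buyers paying $57 and producers receiving $33 (the $24 wedge).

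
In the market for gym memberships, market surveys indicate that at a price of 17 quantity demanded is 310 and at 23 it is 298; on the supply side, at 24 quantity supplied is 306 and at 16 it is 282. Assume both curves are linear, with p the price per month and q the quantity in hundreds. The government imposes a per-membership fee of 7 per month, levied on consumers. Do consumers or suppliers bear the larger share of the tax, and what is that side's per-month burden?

Demand slope: (298 − 310)/(23 − 17) = -2, so qd = 344 − 2p.
Supply slope: (282 − 306)/(16 − 24) = 3, so qs = 3p + 234.
Before the tax: set 344 − 2p = 3p + 234 → p* = 22, q* = 300.
With the tax collected from consumers, demand (in seller-price terms) shifts: qd = 344 − 2(p + 7).
Solving gives q = 291.6 with consumers paying 26.2 and suppliers receiving 19.2 (the 7 wedge).
Per-month burden: consumers 4.2, suppliers 2.8.
Consumers take the larger share because demand is less price-elastic here (demand slope 2 vs supply slope 3).

Consumers bear the larger share: 4.2 per month.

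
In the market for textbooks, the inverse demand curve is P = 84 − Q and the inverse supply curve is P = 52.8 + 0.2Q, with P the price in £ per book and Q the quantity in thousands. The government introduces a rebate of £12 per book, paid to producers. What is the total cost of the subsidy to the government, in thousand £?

Inverting to Q(P) form: Qd = 84 − P; Qs = 5P − 264.
Before the subsidy: set 84 − P = 5P − 264 → P* = £58, Q* = 26.
With a per-unit subsidy paid to producers, each receives P + 12 per unit sold, so supply becomes Qs = 5(P + 12) − 264.
New equilibrium: consumers pay £48, producers receive £60, Q = 36. (Wedge: Pb − Ps = −12.)
Outlay = t · Q = 12 · 36 = £432.

Government outlay = £432 thousand.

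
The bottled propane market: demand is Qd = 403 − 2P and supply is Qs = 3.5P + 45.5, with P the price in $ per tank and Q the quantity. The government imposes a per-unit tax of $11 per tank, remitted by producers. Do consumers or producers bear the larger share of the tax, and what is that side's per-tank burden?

Consumers bear the larger share: $7 per tank.

Before the tax: set 403 − 2P = 3.5P + 45.5 → P* = $65, Q* = 273.
With the tax collected from producers, supply shifts: Qs = 3.5(P − 11) + 45.5.
Solving gives Q = 259 with consumers paying $72 and producers receiving $61 (the $11 wedge).
Per-tank burden: consumers $7, producers $4.
Consumers take the larger share because demand is less price-elastic here (demand slope 2 vs supply slope 3.5).
The less price-elastic side of the market bears the larger share of a per-unit tax.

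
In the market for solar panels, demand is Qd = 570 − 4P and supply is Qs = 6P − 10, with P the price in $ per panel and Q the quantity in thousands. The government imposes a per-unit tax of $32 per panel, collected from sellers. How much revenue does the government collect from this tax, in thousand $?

Without the tax, 570 − 4P = 6P − 10 gives 10P = 580, so P* = $58 and Q* = 338.
With the tax collected from sellers, supply shifts: Qs = 6(P − 32) − 10.
Solving gives Q = 261.2 with buyers paying $77.2 and sellers receiving $45.2 (the $32 wedge).
Revenue = t · Q = 32 · 261.2 = $8358.4.

Tax revenue = $8358.4 thousand.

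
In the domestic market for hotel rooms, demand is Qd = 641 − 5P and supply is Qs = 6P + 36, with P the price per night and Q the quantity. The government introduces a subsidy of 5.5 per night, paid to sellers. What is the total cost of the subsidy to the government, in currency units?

Government outlay = 2095.5.

Without the subsidy, 641 − 5P = 6P + 36 gives 11P = 605, so P* = 55 and Q* = 366.
With a per-unit subsidy paid to sellers, each receives P + 5.5 per unit sold, so supply becomes Qs = 6(P + 5.5) + 36.
Solving gives Q = 381 with buyers paying 52 and sellers receiving 57.5 (the 5.5 wedge).
Outlay = t · Q = 5.5 · 381 = 2095.5.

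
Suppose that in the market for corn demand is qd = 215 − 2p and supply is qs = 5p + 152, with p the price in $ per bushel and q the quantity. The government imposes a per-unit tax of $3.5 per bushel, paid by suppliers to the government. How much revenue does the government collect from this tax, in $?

Tax revenue = $672.

Before the tax: set 215 − 2p = 5p + 152 → p* = $9, q* = 197.
With the tax collected from suppliers, supply shifts: qs = 5(p − 3.5) + 152.
New equilibrium: consumers pay $11.5, suppliers receive $8, q = 192. (Wedge: pb − ps = 3.5.)
Revenue = t · Q = 3.5 · 192 = $672.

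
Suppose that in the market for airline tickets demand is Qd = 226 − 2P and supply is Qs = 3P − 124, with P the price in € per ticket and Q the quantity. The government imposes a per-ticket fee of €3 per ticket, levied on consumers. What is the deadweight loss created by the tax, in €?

Deadweight loss = €5.4.

Without the tax, 226 − 2P = 3P − 124 gives 5P = 350, so P* = €70 and Q* = 86.
With the tax collected from consumers, demand (in seller-price terms) shifts: Qd = 226 − 2(P + 3).
New equilibrium: consumers pay €71.8, producers receive €68.8, Q = 82.4. (Wedge: Pb − Ps = 3.)
Quantity falls by |ΔQ| = |86 − 82.4| = 3.6.
DWL = ½ · t · |ΔQ| = ½ · 3 · 3.6 = €5.4.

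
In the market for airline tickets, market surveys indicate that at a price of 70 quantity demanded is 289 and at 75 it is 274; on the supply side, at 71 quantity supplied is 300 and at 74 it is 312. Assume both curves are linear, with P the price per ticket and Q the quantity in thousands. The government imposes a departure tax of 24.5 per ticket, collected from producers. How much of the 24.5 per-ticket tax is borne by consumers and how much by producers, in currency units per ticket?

Demand slope: (274 − 289)/(75 − 70) = -3, so Qd = 499 − 3P.
Supply slope: (312 − 300)/(74 − 71) = 4, so Qs = 4P + 16.
Without the tax, 499 − 3P = 4P + 16 gives 7P = 483, so P* = 69 and Q* = 292.
With the tax collected from producers, supply shifts: Qs = 4(P − 24.5) + 16.
New equilibrium: consumers pay 83, producers receive 58.5, Q = 250. (Wedge: Pb − Ps = 24.5.)
Burden on consumers: 14; on producers: 10.5. (They sum to 24.5.)

Consumers bear 14 per ticket; producers bear 10.5 per ticket.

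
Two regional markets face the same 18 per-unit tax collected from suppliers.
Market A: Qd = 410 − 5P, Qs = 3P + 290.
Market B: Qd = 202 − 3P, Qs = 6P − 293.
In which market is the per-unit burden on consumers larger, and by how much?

Market B, by 5.25.

Market A: pre-tax P* = 15, Q* = 335; post-tax Q = 301.25; per-unit burden on consumers = 6.75.
Market B: pre-tax P* = 55, Q* = 37; post-tax Q = 1; per-unit burden on consumers = 12.
Difference: 6.75 vs 12 → market B is larger by 5.25.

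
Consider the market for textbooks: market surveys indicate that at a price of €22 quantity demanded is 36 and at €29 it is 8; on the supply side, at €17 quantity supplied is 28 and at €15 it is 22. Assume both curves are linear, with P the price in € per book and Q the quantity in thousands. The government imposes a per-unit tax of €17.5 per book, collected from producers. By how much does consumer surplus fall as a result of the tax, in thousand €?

Demand slope: (8 − 36)/(29 − 22) = -4, so Qd = 124 − 4P.
Supply slope: (22 − 28)/(15 − 17) = 3, so Qs = 3P − 23.
Without the tax, 124 − 4P = 3P − 23 gives 7P = 147, so P* = €21 and Q* = 40.
With the tax collected from producers, supply shifts: Qs = 3(P − 17.5) − 23.
New equilibrium: buyers pay €28.5, producers receive €11, Q = 10. (Wedge: Pb − Ps = 17.5.)
ΔCS is the trapezoid between Q = 10 and Q = 40 of height €7.5: ½ · (40 + 10) · 7.5 = €187.5.

Consumer surplus falls by €187.5 thousand.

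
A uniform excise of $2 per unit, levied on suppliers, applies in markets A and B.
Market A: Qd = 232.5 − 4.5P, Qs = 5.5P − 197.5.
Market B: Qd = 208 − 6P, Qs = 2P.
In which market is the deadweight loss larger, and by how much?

Market A, by $1.95.

Market A: pre-tax P* = $43, Q* = 39; post-tax Q = 34.05; deadweight loss = $4.95.
Market B: pre-tax P* = $26, Q* = 52; post-tax Q = 49; deadweight loss = $3.
Difference: $4.95 vs $3 → market A is larger by $1.95.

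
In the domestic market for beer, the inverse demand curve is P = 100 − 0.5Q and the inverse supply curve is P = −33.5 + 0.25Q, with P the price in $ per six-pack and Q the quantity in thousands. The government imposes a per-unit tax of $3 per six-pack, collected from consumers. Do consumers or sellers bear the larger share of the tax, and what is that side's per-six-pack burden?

Consumers bear the larger share: $2 per six-pack.

Inverting to Q(P) form: Qd = 200 − 2P; Qs = 4P + 134.
Before the tax: set 200 − 2P = 4P + 134 → P* = $11, Q* = 178.
With the tax collected from consumers, demand (in seller-price terms) shifts: Qd = 200 − 2(P + 3).
New equilibrium: consumers pay $13, sellers receive $10, Q = 174. (Wedge: Pb − Ps = 3.)
Per-six-pack burden: consumers $2, sellers $1.
Consumers take the larger share because demand is less price-elastic here (demand slope 2 vs supply slope 4).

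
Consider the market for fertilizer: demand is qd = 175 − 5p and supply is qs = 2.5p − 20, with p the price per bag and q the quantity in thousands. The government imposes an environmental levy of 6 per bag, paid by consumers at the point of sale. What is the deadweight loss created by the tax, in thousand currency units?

Deadweight loss = 30 thousand.

Before the tax: set 175 − 5p = 2.5p − 20 → p* = 26, q* = 45.
With the tax collected from consumers, demand (in seller-price terms) shifts: qd = 175 − 5(p + 6).
New equilibrium: consumers pay 28, producers receive 22, q = 35. (Wedge: pb − ps = 6.)
Quantity falls by |ΔQ| = |45 − 35| = 10.
DWL = ½ · t · |ΔQ| = ½ · 6 · 10 = 30.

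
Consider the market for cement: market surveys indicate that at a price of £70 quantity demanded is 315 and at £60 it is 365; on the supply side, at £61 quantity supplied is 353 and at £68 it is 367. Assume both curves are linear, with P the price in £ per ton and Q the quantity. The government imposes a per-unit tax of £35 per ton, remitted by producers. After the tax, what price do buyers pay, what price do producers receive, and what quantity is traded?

Demand slope: (365 − 315)/(60 − 70) = -5, so Qd = 665 − 5P.
Supply slope: (367 − 353)/(68 − 61) = 2, so Qs = 2P + 231.
Before the tax: set 665 − 5P = 2P + 231 → P* = £62, Q* = 355.
With the tax collected from producers, supply shifts: Qs = 2(P − 35) + 231.
New equilibrium: buyers pay £72, producers receive £37, Q = 305. (Wedge: Pb − Ps = 35.)
The less price-elastic side of the market bears the larger share of a per-unit tax.

Buyers pay £72; producers receive £37; quantity = 305.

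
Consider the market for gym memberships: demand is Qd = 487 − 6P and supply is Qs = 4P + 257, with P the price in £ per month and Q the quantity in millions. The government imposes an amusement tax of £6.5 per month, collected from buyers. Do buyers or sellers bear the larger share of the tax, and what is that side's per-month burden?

Without the tax, 487 − 6P = 4P + 257 gives 10P = 230, so P* = £23 and Q* = 349.
With the tax collected from buyers, demand (in seller-price terms) shifts: Qd = 487 − 6(P + 6.5).
Solving gives Q = 333.4 with buyers paying £25.6 and sellers receiving £19.1 (the £6.5 wedge).
Per-month burden: buyers £2.6, sellers £3.9.
Sellers take the larger share because supply is less price-elastic here (demand slope 6 vs supply slope 4).

Sellers bear the larger share: £3.9 per month.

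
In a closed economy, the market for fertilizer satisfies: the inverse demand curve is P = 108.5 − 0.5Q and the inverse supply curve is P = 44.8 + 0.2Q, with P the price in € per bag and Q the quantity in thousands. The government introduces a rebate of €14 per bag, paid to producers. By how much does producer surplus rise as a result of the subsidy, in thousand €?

Rewrite in direct form: Qd = 217 − 2P and Qs = 5P − 224.
Before the subsidy: set 217 − 2P = 5P − 224 → P* = €63, Q* = 91.
With a per-unit subsidy paid to producers, each receives P + 14 per unit sold, so supply becomes Qs = 5(P + 14) − 224.
Solving gives Q = 111 with consumers paying €53 and producers receiving €67 (the €14 wedge).
ΔPS is the trapezoid between Q = 111 and Q = 91 of height €4: ½ · (91 + 111) · 4 = €404.

Producer surplus rises by €404 thousand.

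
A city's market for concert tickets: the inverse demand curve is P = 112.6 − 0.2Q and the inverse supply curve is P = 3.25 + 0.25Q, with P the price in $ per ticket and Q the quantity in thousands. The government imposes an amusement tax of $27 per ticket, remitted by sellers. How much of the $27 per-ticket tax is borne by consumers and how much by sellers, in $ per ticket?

Consumers bear $12 per ticket; sellers bear $15 per ticket.

Rewrite in direct form: Qd = 563 − 5P and Qs = 4P − 13.
Before the tax: set 563 − 5P = 4P − 13 → P* = $64, Q* = 243.
With the tax collected from sellers, supply shifts: Qs = 4(P − 27) − 13.
New equilibrium: consumers pay $76, sellers receive $49, Q = 183. (Wedge: Pb − Ps = 27.)
Burden on consumers: $12; on sellers: $15. (They sum to $27.)
The less price-elastic side of the market bears the larger share of a per-unit tax.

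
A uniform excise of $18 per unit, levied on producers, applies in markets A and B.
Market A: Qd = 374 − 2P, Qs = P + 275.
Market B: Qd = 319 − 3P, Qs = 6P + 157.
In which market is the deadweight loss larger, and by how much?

Market A: pre-tax P* = $33, Q* = 308; post-tax Q = 296; deadweight loss = $108.
Market B: pre-tax P* = $18, Q* = 265; post-tax Q = 229; deadweight loss = $324.
Difference: $108 vs $324 → market B is larger by $216.

Market B, by $216.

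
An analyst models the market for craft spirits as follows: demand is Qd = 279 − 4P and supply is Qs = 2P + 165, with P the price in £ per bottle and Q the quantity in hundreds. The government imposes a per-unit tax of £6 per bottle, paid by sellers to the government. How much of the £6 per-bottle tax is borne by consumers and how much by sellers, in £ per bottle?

Consumers bear £2 per bottle; sellers bear £4 per bottle.

Before the tax: set 279 − 4P = 2P + 165 → P* = £19, Q* = 203.
With the tax collected from sellers, supply shifts: Qs = 2(P − 6) + 165.
Solving gives Q = 195 with consumers paying £21 and sellers receiving £15 (the £6 wedge).
Burden on consumers: £2; on sellers: £4. (They sum to £6.)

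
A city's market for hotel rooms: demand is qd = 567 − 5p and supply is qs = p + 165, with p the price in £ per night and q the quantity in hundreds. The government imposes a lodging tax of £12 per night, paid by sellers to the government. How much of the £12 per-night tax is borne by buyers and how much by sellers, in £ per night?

Before the tax: set 567 − 5p = p + 165 → p* = £67, q* = 232.
With the tax collected from sellers, supply shifts: qs = (p − 12) + 165.
New equilibrium: buyers pay £69, sellers receive £57, q = 222. (Wedge: pb − ps = 12.)
Burden on buyers: £2; on sellers: £10. (They sum to £12.)

Buyers bear £2 per night; sellers bear £10 per night.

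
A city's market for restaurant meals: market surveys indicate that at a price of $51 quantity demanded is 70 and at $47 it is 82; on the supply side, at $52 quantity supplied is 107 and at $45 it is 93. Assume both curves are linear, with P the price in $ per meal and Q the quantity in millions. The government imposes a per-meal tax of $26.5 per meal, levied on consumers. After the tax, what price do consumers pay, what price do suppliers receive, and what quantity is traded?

Demand slope: (82 − 70)/(47 − 51) = -3, so Qd = 223 − 3P.
Supply slope: (93 − 107)/(45 − 52) = 2, so Qs = 2P + 3.
Before the tax: set 223 − 3P = 2P + 3 → P* = $44, Q* = 91.
With the tax collected from consumers, demand (in seller-price terms) shifts: Qd = 223 − 3(P + 26.5).
Solving gives Q = 59.2 with consumers paying $54.6 and suppliers receiving $28.1 (the $26.5 wedge).

Consumers pay $54.6; suppliers receive $28.1; quantity = 59.2.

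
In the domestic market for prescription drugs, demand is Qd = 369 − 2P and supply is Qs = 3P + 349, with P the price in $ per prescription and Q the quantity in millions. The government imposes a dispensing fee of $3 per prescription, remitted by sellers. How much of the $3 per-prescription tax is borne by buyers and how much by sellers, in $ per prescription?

Before the tax: set 369 − 2P = 3P + 349 → P* = $4, Q* = 361.
With the tax collected from sellers, supply shifts: Qs = 3(P − 3) + 349.
Solving gives Q = 357.4 with buyers paying $5.8 and sellers receiving $2.8 (the $3 wedge).
Burden on buyers: $1.8; on sellers: $1.2. (They sum to $3.)
The less price-elastic side of the market bears the larger share of a per-unit tax.

Buyers bear $1.8 per prescription; sellers bear $1.2 per prescription.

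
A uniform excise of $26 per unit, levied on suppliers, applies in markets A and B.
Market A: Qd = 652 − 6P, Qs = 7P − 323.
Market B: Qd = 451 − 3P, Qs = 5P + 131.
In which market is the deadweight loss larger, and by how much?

Market A, by $458.25.

Market A: pre-tax P* = $75, Q* = 202; post-tax Q = 118; deadweight loss = $1092.
Market B: pre-tax P* = $40, Q* = 331; post-tax Q = 282.25; deadweight loss = $633.75.
Difference: $1092 vs $633.75 → market A is larger by $458.25.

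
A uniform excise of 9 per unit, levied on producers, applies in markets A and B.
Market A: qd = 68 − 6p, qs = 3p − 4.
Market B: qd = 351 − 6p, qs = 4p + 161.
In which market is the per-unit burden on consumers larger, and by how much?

Market B, by 0.6.

Market A: pre-tax p* = 8, q* = 20; post-tax q = 2; per-unit burden on consumers = 3.
Market B: pre-tax p* = 19, q* = 237; post-tax q = 215.4; per-unit burden on consumers = 3.6.
Difference: 3 vs 3.6 → market B is larger by 0.6.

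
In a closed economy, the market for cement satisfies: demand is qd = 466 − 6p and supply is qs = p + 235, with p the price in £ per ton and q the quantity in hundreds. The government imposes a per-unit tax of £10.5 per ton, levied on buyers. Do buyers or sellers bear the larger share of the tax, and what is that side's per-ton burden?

Without the tax, 466 − 6p = p + 235 gives 7p = 231, so p* = £33 and q* = 268.
With the tax collected from buyers, demand (in seller-price terms) shifts: qd = 466 − 6(p + 10.5).
Solving gives q = 259 with buyers paying £34.5 and sellers receiving £24 (the £10.5 wedge).
Per-ton burden: buyers £1.5, sellers £9.
Sellers take the larger share because supply is less price-elastic here (demand slope 6 vs supply slope 1).
The less price-elastic side of the market bears the larger share of a per-unit tax.

Sellers bear the larger share: £9 per ton.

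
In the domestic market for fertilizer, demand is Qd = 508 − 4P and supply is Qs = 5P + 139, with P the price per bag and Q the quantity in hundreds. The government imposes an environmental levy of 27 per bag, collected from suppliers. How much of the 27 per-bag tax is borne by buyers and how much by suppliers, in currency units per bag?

Without the tax, 508 − 4P = 5P + 139 gives 9P = 369, so P* = 41 and Q* = 344.
With the tax collected from suppliers, supply shifts: Qs = 5(P − 27) + 139.
New equilibrium: buyers pay 56, suppliers receive 29, Q = 284. (Wedge: Pb − Ps = 27.)
Burden on buyers: 15; on suppliers: 12. (They sum to 27.)

Buyers bear 15 per bag; suppliers bear 12 per bag.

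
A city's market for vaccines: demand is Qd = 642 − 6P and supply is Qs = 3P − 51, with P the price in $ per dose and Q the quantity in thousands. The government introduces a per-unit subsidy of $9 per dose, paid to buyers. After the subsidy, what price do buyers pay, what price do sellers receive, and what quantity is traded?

Buyers pay $74; sellers receive $83; quantity = 198.

Before the subsidy: set 642 − 6P = 3P − 51 → P* = $77, Q* = 180.
With a per-unit subsidy paid to buyers, each effectively pays P − 9, so demand becomes Qd = 642 − 6(P − 9).
New equilibrium: buyers pay $74, sellers receive $83, Q = 198. (Wedge: Pb − Ps = −9.)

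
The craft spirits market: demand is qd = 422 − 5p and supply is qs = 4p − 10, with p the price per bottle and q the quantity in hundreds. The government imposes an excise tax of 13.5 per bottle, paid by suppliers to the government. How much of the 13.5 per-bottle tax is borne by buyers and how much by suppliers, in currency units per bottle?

Buyers bear 6 per bottle; suppliers bear 7.5 per bottle.

Without the tax, 422 − 5p = 4p − 10 gives 9p = 432, so p* = 48 and q* = 182.
With the tax collected from suppliers, supply shifts: qs = 4(p − 13.5) − 10.
Solving gives q = 152 with buyers paying 54 and suppliers receiving 40.5 (the 13.5 wedge).
Burden on buyers: 6; on suppliers: 7.5. (They sum to 13.5.)
The less price-elastic side of the market bears the larger share of a per-unit tax.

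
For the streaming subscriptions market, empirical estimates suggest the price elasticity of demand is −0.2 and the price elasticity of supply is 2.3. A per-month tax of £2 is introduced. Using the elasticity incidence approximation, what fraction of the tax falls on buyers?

Incidence ratio: buyers' share ≈ εs / (εs + |εd|) = 2.3 / (2.3 + 0.2) = 0.92.
Supply is the more elastic side, so buyers bear the larger share.

Buyers' share ≈ 0.92.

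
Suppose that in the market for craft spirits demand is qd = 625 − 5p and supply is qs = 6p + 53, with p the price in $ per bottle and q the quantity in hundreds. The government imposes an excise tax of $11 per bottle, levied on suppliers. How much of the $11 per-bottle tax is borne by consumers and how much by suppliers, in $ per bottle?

Consumers bear $6 per bottle; suppliers bear $5 per bottle.

Without the tax, 625 − 5p = 6p + 53 gives 11p = 572, so p* = $52 and q* = 365.
With the tax collected from suppliers, supply shifts: qs = 6(p − 11) + 53.
New equilibrium: consumers pay $58, suppliers receive $47, q = 335. (Wedge: pb − ps = 11.)
Burden on consumers: $6; on suppliers: $5. (They sum to $11.)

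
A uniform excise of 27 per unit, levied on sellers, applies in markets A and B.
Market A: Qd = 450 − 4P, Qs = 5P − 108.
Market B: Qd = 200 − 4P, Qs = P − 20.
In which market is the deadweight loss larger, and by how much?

Market A: pre-tax P* = 62, Q* = 202; post-tax Q = 142; deadweight loss = 810.
Market B: pre-tax P* = 44, Q* = 24; post-tax Q = 2.4; deadweight loss = 291.6.
Difference: 810 vs 291.6 → market A is larger by 518.4.

Market A, by 518.4.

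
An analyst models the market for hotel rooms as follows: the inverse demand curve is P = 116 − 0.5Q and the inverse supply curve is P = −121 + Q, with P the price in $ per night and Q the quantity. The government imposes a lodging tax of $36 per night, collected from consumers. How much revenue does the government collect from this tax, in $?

Inverting to Q(P) form: Qd = 232 − 2P; Qs = P + 121.
Without the tax, 232 − 2P = P + 121 gives 3P = 111, so P* = $37 and Q* = 158.
With the tax collected from consumers, demand (in seller-price terms) shifts: Qd = 232 − 2(P + 36).
Solving gives Q = 134 with consumers paying $49 and producers receiving $13 (the $36 wedge).
Revenue = t · Q = 36 · 134 = $4824.

Tax revenue = $4824.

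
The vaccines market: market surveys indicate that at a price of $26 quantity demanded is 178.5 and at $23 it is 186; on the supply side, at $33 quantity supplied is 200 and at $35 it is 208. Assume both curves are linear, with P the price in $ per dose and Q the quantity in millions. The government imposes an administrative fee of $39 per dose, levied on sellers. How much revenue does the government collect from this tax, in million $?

Tax revenue = $4524 million.

Demand slope: (186 − 178.5)/(23 − 26) = -2.5, so Qd = 243.5 − 2.5P.
Supply slope: (208 − 200)/(35 − 33) = 4, so Qs = 4P + 68.
Before the tax: set 243.5 − 2.5P = 4P + 68 → P* = $27, Q* = 176.
With the tax collected from sellers, supply shifts: Qs = 4(P − 39) + 68.
New equilibrium: buyers pay $51, sellers receive $12, Q = 116. (Wedge: Pb − Ps = 39.)
Revenue = t · Q = 39 · 116 = $4524.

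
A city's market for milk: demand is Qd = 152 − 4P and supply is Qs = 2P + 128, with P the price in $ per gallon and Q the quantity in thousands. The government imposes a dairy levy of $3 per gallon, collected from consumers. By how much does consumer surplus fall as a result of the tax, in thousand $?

Without the tax, 152 − 4P = 2P + 128 gives 6P = 24, so P* = $4 and Q* = 136.
With the tax collected from consumers, demand (in seller-price terms) shifts: Qd = 152 − 4(P + 3).
Solving gives Q = 132 with consumers paying $5 and sellers receiving $2 (the $3 wedge).
ΔCS is the trapezoid between Q = 132 and Q = 136 of height $1: ½ · (136 + 132) · 1 = $134.

Consumer surplus falls by $134 thousand.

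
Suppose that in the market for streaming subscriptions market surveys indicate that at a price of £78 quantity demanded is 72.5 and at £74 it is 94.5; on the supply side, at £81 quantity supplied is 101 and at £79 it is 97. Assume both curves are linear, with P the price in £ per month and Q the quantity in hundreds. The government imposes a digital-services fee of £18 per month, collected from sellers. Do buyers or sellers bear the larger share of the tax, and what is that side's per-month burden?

Demand slope: (94.5 − 72.5)/(74 − 78) = -5.5, so Qd = 501.5 − 5.5P.
Supply slope: (97 − 101)/(79 − 81) = 2, so Qs = 2P − 61.
Without the tax, 501.5 − 5.5P = 2P − 61 gives 7.5P = 562.5, so P* = £75 and Q* = 89.
With the tax collected from sellers, supply shifts: Qs = 2(P − 18) − 61.
New equilibrium: buyers pay £79.8, sellers receive £61.8, Q = 62.6. (Wedge: Pb − Ps = 18.)
Per-month burden: buyers £4.8, sellers £13.2.
Sellers take the larger share because supply is less price-elastic here (demand slope 5.5 vs supply slope 2).

Sellers bear the larger share: £13.2 per month.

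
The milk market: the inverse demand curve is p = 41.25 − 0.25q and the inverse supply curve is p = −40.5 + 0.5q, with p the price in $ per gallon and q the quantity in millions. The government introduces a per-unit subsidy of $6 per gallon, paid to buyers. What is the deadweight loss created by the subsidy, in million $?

Deadweight loss = $24 million.

Inverting to q(p) form: qd = 165 − 4p; qs = 2p + 81.
Without the subsidy, 165 − 4p = 2p + 81 gives 6p = 84, so p* = $14 and q* = 109.
With a per-unit subsidy paid to buyers, each effectively pays p − 6, so demand becomes qd = 165 − 4(p − 6).
Solving gives q = 117 with buyers paying $12 and suppliers receiving $18 (the $6 wedge).
Quantity rises by |ΔQ| = |109 − 117| = 8.
DWL = ½ · t · |ΔQ| = ½ · 6 · 8 = $24.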